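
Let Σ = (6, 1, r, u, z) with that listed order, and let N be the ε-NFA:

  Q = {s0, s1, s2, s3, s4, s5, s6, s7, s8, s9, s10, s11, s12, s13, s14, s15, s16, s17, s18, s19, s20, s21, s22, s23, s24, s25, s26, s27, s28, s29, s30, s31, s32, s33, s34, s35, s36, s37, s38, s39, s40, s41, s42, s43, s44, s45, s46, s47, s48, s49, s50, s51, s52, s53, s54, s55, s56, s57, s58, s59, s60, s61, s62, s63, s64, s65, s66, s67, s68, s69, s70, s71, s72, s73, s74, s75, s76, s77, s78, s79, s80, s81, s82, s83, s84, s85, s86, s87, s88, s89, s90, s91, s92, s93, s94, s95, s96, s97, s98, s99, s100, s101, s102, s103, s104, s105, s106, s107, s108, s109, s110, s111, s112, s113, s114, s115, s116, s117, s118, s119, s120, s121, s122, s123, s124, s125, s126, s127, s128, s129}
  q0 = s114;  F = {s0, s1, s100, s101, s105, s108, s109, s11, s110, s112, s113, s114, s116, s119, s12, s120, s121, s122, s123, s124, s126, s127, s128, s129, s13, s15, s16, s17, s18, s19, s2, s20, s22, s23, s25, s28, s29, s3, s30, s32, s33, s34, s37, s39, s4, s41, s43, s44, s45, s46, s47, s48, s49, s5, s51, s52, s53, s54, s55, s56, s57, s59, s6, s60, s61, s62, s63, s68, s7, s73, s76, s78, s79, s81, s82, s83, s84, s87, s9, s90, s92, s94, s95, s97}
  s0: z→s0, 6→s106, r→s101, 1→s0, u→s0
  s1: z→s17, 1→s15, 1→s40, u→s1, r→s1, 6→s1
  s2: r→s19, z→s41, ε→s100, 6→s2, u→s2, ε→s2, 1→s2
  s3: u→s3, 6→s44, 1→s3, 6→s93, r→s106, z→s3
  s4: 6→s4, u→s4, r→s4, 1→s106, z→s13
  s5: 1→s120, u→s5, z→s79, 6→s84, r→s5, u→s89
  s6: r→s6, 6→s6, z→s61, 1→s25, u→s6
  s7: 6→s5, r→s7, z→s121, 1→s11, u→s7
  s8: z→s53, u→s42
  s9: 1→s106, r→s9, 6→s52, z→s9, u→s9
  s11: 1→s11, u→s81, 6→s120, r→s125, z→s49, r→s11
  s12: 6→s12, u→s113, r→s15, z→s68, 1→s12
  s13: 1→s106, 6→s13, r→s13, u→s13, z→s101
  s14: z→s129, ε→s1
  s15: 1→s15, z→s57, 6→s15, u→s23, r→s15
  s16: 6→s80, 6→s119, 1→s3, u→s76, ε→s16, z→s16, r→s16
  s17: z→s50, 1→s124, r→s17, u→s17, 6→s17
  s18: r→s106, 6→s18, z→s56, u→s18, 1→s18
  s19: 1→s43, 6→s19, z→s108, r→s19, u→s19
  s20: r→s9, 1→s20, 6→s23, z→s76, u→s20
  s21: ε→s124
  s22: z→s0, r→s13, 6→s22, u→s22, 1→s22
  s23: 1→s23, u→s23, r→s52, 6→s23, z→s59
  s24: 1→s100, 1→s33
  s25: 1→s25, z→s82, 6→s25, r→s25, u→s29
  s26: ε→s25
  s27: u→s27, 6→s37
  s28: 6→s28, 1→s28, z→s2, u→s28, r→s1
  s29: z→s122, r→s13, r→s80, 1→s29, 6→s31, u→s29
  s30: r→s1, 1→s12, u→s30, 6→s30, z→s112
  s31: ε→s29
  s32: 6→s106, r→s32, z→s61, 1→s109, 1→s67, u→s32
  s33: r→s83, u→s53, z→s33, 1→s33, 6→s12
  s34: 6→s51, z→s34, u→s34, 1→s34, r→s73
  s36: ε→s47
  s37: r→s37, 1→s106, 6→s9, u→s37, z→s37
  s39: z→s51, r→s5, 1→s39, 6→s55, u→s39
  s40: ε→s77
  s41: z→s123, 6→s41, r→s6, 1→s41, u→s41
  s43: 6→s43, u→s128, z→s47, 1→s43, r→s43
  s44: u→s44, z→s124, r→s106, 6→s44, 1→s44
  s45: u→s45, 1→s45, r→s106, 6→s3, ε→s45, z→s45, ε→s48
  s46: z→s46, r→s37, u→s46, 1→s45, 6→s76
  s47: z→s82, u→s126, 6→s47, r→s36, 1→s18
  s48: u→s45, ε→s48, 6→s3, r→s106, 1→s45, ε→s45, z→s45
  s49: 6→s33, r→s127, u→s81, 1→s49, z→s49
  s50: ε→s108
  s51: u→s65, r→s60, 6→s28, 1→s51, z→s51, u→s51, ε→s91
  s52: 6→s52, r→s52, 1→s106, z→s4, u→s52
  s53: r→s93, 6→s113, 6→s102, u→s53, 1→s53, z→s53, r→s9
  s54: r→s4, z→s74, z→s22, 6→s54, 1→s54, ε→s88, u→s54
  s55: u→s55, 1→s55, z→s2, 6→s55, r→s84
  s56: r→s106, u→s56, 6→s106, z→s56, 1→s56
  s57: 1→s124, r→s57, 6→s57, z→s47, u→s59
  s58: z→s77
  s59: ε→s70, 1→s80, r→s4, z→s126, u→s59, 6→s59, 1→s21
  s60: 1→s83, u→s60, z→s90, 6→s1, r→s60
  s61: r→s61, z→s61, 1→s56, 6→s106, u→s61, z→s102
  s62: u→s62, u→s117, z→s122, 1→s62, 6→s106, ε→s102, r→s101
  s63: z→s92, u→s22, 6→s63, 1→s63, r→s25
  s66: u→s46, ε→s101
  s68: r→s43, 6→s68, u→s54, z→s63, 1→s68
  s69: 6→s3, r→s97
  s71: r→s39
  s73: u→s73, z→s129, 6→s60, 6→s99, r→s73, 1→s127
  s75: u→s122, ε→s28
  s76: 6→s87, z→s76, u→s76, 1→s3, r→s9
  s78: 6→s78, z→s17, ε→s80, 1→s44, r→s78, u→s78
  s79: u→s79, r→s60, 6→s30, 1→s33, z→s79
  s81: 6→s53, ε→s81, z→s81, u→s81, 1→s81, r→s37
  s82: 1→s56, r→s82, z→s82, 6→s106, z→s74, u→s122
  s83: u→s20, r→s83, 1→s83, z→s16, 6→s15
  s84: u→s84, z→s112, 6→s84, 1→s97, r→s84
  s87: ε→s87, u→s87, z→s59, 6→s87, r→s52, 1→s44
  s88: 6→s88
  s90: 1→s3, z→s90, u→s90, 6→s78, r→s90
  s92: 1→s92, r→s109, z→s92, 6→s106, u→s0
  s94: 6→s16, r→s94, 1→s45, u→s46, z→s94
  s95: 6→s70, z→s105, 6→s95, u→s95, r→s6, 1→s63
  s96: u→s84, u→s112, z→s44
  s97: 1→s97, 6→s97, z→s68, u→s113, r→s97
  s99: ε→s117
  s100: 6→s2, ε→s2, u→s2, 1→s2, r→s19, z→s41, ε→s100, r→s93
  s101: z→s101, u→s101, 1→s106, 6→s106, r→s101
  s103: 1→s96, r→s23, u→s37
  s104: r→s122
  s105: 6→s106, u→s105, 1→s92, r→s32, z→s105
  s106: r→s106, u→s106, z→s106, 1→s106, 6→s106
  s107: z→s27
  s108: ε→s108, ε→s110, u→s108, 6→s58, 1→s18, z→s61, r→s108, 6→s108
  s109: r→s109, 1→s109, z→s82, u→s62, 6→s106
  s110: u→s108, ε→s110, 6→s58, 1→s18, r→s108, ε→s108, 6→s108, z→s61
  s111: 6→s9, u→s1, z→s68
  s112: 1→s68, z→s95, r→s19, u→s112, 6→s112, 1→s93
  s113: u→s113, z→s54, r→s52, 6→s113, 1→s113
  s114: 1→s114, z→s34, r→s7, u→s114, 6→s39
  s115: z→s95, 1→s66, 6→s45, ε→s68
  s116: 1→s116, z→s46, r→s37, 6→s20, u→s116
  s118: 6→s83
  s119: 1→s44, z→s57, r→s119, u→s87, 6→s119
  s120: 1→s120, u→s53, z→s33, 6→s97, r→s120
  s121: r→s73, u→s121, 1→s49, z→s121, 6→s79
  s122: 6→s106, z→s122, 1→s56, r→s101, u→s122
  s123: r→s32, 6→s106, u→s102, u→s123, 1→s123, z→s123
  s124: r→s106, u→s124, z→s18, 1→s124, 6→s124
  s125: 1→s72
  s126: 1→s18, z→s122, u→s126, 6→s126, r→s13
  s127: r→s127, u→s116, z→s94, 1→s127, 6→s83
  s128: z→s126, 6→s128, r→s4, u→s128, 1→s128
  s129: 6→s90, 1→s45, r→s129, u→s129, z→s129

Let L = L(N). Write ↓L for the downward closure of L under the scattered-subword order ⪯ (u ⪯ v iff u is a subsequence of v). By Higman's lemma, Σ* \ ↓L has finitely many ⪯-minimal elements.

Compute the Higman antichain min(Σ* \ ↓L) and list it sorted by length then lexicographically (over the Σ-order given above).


|Q|=130, |F|=84, |δ|=508 (31 ε).
min D↑ (82 st, q0=0, F={49}): 0:6→1,1→0,r→2,u→0,z→3 1:6→4,1→1,r→5,u→1,z→6 2:6→5,1→7,r→2,u→2,z→8 3:6→6,1→3,r→9,u→3,z→3 4:6→4,1→4,r→10,u→4,z→11 5:6→10,1→12,r→5,u→5,z→13 6:6→14,1→6,r→15,u→6,z→6 7:6→12,1→7,r→7,u→16,z→17 8:6→13,1→17,r→9,u→8,z→8 9:6→15,1→18,r→9,u→9,z→19 10:6→10,1→20,r→10,u→10,z→21 11:6→11,1→11,r→22,u→11,z→23 12:6→20,1→12,r→12,u→24,z→25 13:6→26,1→25,r→15,u→13,z→13 14:6→14,1→14,r→27,u→14,z→11 15:6→27,1→28,r→15,u→15,z→29 16:6→24,1→16,r→30,u→16,z→16 17:6→25,1→17,r→18,u→16,z→17 18:6→28,1→18,r→18,u→31,z→32 19:6→29,1→33,r→19,u→19,z→19 20:6→20,1→20,r→20,u→34,z→35 21:6→21,1→35,r→22,u→21,z→36 22:6→22,1→37,r→22,u→22,z→38 23:6→23,1→23,r→39,u→23,z→40 24:6→34,1→24,r→41,u→24,z→24 25:6→42,1→25,r→28,u→24,z→25 26:6→26,1→42,r→27,u→26,z→21 27:6→27,1→43,r→27,u→27,z→44 28:6→43,1→28,r→28,u→45,z→46 29:6→47,1→48,r→29,u→29,z→29 30:6→41,1→49,r→30,u→30,z→30 31:6→45,1→31,r→30,u→31,z→50 32:6→46,1→33,r→32,u→50,z→32 33:6→48,1→33,r→49,u→33,z→33 34:6→34,1→34,r→51,u→34,z→52 35:6→35,1→35,r→37,u→52,z→53 36:6→36,1→53,r→39,u→36,z→54 37:6→37,1→37,r→37,u→55,z→56 38:6→38,1→57,r→38,u→38,z→58 39:6→39,1→59,r→39,u→39,z→58 40:6→49,1→40,r→60,u→40,z→40 41:6→51,1→49,r→41,u→41,z→41 42:6→42,1→42,r→43,u→34,z→35 43:6→43,1→43,r→43,u→61,z→62 44:6→44,1→63,r→44,u→44,z→38 45:6→61,1→45,r→41,u→45,z→64 46:6→65,1→48,r→46,u→64,z→46 47:6→47,1→66,r→47,u→47,z→44 48:6→66,1→48,r→49,u→48,z→48 49:6→49,1→49,r→49,u→49,z→49 50:6→64,1→33,r→30,u→50,z→50 51:6→51,1→49,r→51,u→51,z→67 52:6→52,1→52,r→67,u→52,z→68 53:6→53,1→53,r→59,u→68,z→69 54:6→49,1→69,r→60,u→54,z→54 55:6→55,1→55,r→67,u→55,z→70 56:6→56,1→57,r→56,u→70,z→71 57:6→57,1→57,r→49,u→57,z→72 58:6→49,1→72,r→58,u→58,z→58 59:6→59,1→59,r→59,u→73,z→71 60:6→49,1→74,r→60,u→60,z→58 61:6→61,1→61,r→51,u→61,z→75 62:6→62,1→63,r→62,u→75,z→56 63:6→63,1→63,r→49,u→63,z→57 64:6→76,1→48,r→41,u→64,z→64 65:6→65,1→66,r→65,u→76,z→62 66:6→66,1→66,r→49,u→66,z→63 67:6→67,1→49,r→67,u→67,z→77 68:6→68,1→68,r→77,u→68,z→78 69:6→49,1→69,r→74,u→78,z→69 70:6→70,1→57,r→77,u→70,z→79 71:6→49,1→72,r→71,u→79,z→71 72:6→49,1→72,r→49,u→72,z→72 73:6→73,1→73,r→77,u→73,z→79 74:6→49,1→74,r→74,u→80,z→71 75:6→75,1→63,r→67,u→75,z→70 76:6→76,1→66,r→51,u→76,z→75 77:6→77,1→49,r→77,u→77,z→81 78:6→49,1→78,r→81,u→78,z→78 79:6→49,1→72,r→81,u→79,z→79 80:6→49,1→80,r→81,u→80,z→79 81:6→49,1→49,r→81,u→81,z→81 (ε-aug+det+¬).
'r1ur1': run [106, 94, 68, 41, 9, 1] end={s106} — reject; 5/5 deletions ∈↓L.
'zrz1r': |S_i|=[106, 94, 66, 43, 11, 1] end={s106} rej; 5/5 deletions ∈↓L.
'66zzz6': |S_i|=[106, 88, 69, 53, 37, 18, 1] end={s106} rej; 6/6 single-dels accept.
3 words, ⪯-incomp.

Antichain: [r1ur1, zrz1r, 66zzz6].


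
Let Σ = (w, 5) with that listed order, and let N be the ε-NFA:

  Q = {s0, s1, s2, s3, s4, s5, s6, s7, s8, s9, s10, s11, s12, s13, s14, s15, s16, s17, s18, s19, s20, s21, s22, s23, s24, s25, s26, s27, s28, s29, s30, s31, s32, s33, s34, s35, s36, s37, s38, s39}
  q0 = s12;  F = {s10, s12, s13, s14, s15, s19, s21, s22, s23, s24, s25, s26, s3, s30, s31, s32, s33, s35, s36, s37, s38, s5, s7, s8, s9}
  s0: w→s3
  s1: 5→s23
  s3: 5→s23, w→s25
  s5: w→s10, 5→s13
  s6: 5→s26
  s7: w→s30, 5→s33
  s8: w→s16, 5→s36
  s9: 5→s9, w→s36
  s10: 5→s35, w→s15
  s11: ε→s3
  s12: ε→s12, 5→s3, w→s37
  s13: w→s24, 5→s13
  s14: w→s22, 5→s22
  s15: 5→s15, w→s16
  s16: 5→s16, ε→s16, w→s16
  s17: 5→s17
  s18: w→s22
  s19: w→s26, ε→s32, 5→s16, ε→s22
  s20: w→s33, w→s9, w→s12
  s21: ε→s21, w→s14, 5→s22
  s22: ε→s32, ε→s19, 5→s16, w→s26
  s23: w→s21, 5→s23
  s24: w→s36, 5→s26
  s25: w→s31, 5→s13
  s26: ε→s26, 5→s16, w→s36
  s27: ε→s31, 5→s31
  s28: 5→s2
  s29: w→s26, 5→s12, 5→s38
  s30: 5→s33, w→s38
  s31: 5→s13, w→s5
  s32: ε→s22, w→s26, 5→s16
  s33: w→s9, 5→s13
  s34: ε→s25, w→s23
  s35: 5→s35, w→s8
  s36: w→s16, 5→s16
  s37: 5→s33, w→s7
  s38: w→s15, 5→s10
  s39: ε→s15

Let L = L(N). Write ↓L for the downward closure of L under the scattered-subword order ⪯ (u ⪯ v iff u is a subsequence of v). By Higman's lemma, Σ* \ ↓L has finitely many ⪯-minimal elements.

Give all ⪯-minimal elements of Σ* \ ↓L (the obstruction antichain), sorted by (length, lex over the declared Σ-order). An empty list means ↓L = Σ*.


|Q|=40, |F|=25, |δ|=79 (13 ε).
min D↑ (24 st, q0=0, F={20}): 0:w→1,5→2 1:w→3,5→4 2:w→5,5→6 3:w→7,5→4 4:w→8,5→9 5:w→10,5→9 6:w→11,5→6 7:w→12,5→4 8:w→13,5→8 9:w→14,5→9 10:w→15,5→9 11:w→16,5→17 12:w→18,5→19 13:w→20,5→20 14:w→13,5→21 15:w→19,5→9 16:w→17,5→17 17:w→21,5→20 18:w→20,5→18 19:w→18,5→22 20:w→20,5→20 21:w→13,5→20 22:w→23,5→22 23:w→20,5→13.
'w5www': run [26, 23, 14, 7, 2, 1] end={s16} ∉↓L; 5/5 deletions ∈↓L.
'w5ww5': N↓-sim [26, 23, 14, 7, 2, 1] end={s16} ∉↓L; 5/5 del acc.
'55w55': |S_i|=[26, 21, 15, 10, 6, 1] end={s16} rej; 5/5 single-dels accept.
'wwwwww': run [26, 23, 20, 17, 10, 4, 1] end={s16} — reject; 6/6 single-dels accept.
'55www5': N↓-sim [26, 21, 15, 10, 7, 6, 1] end={s16} ∉↓L; 6/6 single-dels accept.
5 minimals (antichain).

Antichain: [w5www, w5ww5, 55w55, wwwwww, 55www5].


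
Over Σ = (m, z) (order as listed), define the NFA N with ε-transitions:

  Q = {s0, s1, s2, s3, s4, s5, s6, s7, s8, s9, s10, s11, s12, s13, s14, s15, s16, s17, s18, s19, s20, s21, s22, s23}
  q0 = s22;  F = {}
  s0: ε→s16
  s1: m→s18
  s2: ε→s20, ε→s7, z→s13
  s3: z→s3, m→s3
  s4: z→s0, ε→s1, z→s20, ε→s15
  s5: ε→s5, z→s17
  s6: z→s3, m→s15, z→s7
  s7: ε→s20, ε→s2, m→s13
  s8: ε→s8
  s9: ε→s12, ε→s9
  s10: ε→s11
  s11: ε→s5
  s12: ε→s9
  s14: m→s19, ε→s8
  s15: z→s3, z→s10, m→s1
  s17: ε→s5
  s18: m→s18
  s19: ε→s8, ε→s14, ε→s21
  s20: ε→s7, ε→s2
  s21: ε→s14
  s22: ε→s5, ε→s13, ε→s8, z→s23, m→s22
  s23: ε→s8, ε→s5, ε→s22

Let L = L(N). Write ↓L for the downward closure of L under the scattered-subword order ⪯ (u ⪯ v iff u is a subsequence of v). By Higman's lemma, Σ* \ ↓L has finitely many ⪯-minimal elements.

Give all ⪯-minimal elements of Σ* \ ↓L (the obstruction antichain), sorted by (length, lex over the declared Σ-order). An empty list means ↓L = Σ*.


Antichain: [ε].

|Q|=24, |F|=0, |δ|=46 (28 ε).
min D↑ (1 st, q0=0, F={0}): 0:m→0,z→0 (ε-aug+det+¬).
ε ∈ L(D↑) — L = ∅.


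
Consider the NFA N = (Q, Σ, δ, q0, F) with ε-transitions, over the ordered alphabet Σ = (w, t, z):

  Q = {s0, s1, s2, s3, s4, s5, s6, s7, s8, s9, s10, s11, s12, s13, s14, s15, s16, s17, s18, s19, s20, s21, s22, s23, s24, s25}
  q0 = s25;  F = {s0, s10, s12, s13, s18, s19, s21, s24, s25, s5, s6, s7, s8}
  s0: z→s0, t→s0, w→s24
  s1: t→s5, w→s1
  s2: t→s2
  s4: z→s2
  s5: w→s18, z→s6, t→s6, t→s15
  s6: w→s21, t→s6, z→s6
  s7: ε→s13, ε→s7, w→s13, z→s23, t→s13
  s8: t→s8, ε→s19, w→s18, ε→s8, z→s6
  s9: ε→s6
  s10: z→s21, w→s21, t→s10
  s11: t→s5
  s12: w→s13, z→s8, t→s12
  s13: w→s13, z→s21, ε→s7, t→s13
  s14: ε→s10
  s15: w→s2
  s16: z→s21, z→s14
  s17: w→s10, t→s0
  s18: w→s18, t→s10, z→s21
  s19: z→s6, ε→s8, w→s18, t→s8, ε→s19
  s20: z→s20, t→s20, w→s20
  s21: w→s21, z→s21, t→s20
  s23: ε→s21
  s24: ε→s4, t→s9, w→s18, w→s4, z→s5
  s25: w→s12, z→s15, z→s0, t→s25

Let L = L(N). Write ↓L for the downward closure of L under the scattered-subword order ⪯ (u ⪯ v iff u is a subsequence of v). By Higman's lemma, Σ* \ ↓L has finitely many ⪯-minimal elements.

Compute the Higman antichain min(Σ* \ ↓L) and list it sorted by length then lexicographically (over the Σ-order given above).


|Q|=26, |F|=13, |δ|=66 (11 ε).
min D↑ (12 st, q0=0, F={10}): 0:w→1,t→0,z→2 1:w→3,t→1,z→4 2:w→5,t→2,z→2 3:w→3,t→3,z→6 4:w→7,t→4,z→8 5:w→7,t→8,z→9 6:w→6,t→10,z→6 7:w→7,t→11,z→6 8:w→6,t→8,z→8 9:w→7,t→8,z→8 10:w→10,t→10,z→10 11:w→6,t→11,z→6 [Hopcroft].
'wwzt': run [19, 17, 9, 4, 2] end={s2,s20} ∉↓L; 4/4 deletions ∈↓L.
'wzzwt': |S_i|=[19, 17, 11, 3, 2, 1] end={s20} ∉↓L; 5/5 deletions ∈↓L.
'zwtwt': |S_i|=[19, 15, 11, 7, 3, 2] end={s2,s20} rej; 5/5 deletions ∈↓L.
3 words, ⪯-incomp.

Antichain: [wwzt, wzzwt, zwtwt].


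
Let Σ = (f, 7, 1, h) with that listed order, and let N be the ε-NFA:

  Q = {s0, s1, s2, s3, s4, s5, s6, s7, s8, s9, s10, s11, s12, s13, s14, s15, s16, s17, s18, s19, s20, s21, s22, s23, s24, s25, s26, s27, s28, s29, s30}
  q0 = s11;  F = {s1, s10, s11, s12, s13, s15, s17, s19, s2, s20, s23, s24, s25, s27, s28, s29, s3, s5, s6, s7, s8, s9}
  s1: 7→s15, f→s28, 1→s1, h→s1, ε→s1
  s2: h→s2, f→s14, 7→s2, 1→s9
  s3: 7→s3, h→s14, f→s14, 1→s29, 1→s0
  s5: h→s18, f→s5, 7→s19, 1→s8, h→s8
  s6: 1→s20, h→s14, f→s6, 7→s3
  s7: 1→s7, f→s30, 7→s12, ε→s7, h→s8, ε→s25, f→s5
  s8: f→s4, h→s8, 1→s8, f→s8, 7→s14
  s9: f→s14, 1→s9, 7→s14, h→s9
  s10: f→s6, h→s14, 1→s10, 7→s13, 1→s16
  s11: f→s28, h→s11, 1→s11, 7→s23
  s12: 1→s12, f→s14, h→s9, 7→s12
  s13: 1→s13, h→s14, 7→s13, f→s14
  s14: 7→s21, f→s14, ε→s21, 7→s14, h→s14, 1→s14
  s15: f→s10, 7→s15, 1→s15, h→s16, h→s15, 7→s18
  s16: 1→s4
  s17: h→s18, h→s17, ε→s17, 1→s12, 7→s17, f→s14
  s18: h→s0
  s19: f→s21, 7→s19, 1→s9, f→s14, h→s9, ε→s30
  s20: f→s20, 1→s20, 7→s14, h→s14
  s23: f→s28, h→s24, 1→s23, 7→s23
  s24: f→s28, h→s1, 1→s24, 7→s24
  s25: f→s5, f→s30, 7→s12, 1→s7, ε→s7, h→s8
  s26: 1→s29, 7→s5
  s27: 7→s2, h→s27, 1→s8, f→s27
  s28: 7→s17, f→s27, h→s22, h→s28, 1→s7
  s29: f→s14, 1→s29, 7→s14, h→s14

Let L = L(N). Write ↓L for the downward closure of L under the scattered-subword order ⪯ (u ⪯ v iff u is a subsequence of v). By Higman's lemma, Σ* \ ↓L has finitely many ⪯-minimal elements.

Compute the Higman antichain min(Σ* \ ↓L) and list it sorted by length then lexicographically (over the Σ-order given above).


|Q|=31, |F|=22, |δ|=115 (7 ε).
min D↑ (22 st, q0=0, F={9}): 0:f→1,7→2,1→0,h→0 1:f→3,7→4,1→5,h→1 2:f→1,7→2,1→2,h→6 3:f→3,7→7,1→8,h→3 4:f→9,7→4,1→10,h→4 5:f→11,7→10,1→5,h→8 6:f→1,7→6,1→6,h→12 7:f→9,7→7,1→13,h→7 8:f→8,7→9,1→8,h→8 9:f→9,7→9,1→9,h→9 10:f→9,7→10,1→10,h→13 11:f→11,7→14,1→8,h→8 12:f→1,7→15,1→12,h→12 13:f→9,7→9,1→13,h→13 14:f→9,7→14,1→13,h→13 15:f→16,7→15,1→15,h→15 16:f→17,7→18,1→16,h→9 17:f→17,7→19,1→20,h→9 18:f→9,7→18,1→18,h→9 19:f→9,7→19,1→21,h→9 20:f→20,7→9,1→20,h→9 21:f→9,7→9,1→21,h→9.
'f7f': |S_i|=[30, 25, 13, 2] end={s14,s21} rej; 3/3 deletions ∈↓L.
'ff17': N↓-sim [30, 25, 16, 8, 2] end={s14,s21} rej; 4/4 deletions ∈↓L.
'f1h7': run [30, 25, 20, 7, 2] end={s14,s21} — reject; 4/4 deletions ∈↓L.
'7hh7fh': run [30, 29, 28, 27, 19, 11, 2] end={s14,s21} rej; 6/6 del acc.
4 obstructions.

min(Σ*\↓L) = [f7f, ff17, f1h7, 7hh7fh].


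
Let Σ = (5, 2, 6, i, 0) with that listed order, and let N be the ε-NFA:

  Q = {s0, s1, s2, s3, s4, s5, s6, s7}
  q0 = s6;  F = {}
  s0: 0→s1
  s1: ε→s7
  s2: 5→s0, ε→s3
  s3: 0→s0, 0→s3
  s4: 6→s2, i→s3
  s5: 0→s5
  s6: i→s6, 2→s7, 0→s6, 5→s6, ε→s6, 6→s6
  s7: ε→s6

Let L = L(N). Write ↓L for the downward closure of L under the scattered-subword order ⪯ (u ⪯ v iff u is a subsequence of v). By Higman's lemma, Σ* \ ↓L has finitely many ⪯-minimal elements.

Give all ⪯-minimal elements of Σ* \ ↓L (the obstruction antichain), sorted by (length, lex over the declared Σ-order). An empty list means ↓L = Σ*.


A = [ε].

|Q|=8, |F|=0, |δ|=16 (4 ε).
min D↑ (1 st, q0=0, F={0}): 0:5→0,2→0,6→0,i→0,0→0.
ε ∈ L(D↑) ⇒ ↓L = ∅.


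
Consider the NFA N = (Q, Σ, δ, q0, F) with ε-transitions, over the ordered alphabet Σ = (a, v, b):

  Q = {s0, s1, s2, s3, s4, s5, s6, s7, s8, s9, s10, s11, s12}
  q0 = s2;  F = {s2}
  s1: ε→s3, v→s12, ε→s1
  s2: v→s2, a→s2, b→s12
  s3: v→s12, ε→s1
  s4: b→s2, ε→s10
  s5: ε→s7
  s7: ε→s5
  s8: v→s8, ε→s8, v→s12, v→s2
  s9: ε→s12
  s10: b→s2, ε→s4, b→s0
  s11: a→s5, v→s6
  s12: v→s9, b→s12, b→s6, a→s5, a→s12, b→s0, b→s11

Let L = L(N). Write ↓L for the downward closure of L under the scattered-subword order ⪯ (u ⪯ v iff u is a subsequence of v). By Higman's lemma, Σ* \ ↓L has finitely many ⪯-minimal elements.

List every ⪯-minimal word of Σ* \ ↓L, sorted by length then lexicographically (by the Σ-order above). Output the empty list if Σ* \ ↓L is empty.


|Q|=13, |F|=1, |δ|=29 (9 ε).
min D↑ (2 st, q0=0, F={1}): 0:a→0,v→0,b→1 1:a→1,v→1,b→1 (ε-aug+det+¬).
'b': N↓-sim [8, 7] end={s0,s11,s12,s5,s6,s7,s9} — reject; 1/1 single-dels accept.
1 words, ⪯-incomp.

min(Σ*\↓L) = [b].


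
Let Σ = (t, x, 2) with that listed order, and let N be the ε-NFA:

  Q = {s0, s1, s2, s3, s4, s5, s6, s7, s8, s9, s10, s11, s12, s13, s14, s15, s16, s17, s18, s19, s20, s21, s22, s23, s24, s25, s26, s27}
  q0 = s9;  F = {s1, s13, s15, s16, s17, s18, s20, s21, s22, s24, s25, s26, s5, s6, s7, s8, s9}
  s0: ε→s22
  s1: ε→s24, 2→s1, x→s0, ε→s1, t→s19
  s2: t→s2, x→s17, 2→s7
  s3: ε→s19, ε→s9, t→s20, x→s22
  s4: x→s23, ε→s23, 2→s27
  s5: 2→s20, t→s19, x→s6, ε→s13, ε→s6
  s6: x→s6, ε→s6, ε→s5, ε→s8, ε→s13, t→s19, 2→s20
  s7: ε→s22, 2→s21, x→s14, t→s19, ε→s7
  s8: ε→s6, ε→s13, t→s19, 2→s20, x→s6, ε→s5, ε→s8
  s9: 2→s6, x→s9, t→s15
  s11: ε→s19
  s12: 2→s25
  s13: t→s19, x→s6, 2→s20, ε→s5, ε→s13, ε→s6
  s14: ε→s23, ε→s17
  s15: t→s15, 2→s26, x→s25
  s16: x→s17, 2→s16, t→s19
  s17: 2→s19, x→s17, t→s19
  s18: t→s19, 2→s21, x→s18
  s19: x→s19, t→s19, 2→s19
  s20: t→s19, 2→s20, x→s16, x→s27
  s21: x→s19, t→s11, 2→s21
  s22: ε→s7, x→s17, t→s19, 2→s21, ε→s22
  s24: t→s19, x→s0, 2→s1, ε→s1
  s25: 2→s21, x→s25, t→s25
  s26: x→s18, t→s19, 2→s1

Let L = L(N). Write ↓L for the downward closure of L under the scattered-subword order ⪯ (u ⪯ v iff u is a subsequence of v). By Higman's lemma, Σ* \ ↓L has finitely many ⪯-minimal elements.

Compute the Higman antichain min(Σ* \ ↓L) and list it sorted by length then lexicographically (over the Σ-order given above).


|Q|=28, |F|=17, |δ|=90 (27 ε).
min D↑ (13 st, q0=0, F={5}): 0:t→1,x→0,2→2 1:t→1,x→3,2→4 2:t→5,x→2,2→6 3:t→3,x→3,2→7 4:t→5,x→8,2→9 5:t→5,x→5,2→5 6:t→5,x→10,2→6 7:t→5,x→5,2→7 8:t→5,x→8,2→7 9:t→5,x→11,2→9 10:t→5,x→12,2→10 11:t→5,x→12,2→7 12:t→5,x→12,2→5 [Hopcroft].
'2t': run [23, 20, 2] end={s11,s19} rej; 2/2 del acc.
'tx2x': run [23, 15, 11, 3, 1] end={s19} rej; 4/4 deletions ∈↓L.
'22xx2': run [23, 20, 14, 11, 4, 1] end={s19} — reject; 5/5 del acc.
3 obstructions.

Antichain: [2t, tx2x, 22xx2].


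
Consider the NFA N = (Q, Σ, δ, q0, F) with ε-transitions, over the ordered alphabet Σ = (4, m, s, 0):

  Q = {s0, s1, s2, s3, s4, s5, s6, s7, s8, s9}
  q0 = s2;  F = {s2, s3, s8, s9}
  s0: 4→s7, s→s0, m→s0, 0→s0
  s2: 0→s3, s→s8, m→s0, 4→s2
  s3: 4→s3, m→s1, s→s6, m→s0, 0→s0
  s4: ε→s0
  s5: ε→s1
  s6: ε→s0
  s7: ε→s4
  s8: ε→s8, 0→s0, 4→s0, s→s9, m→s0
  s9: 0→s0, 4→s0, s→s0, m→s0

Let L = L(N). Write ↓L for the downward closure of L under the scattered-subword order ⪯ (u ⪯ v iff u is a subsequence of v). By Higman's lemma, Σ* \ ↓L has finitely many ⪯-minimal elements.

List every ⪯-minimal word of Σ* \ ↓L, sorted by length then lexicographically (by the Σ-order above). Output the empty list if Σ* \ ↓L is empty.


A = [m, s4, s0, 0s, 00, sss].

|Q|=10, |F|=4, |δ|=26 (5 ε).
min D↑ (5 st, q0=0, F={1}): 0:4→0,m→1,s→2,0→3 1:4→1,m→1,s→1,0→1 2:4→1,m→1,s→4,0→1 3:4→3,m→1,s→1,0→1 4:4→1,m→1,s→1,0→1.
'm': N↓-sim [9, 4] end={s0,s1,s4,s7} — reject; 1/1 single-dels accept.
's4': N↓-sim [9, 6, 3] end={s0,s4,s7} — reject; 2/2 deletions ∈↓L.
's0': N↓-sim [9, 6, 3] end={s0,s4,s7} — reject; 2/2 del acc.
'0s': |S_i|=[9, 6, 4] end={s0,s4,s6,s7} rej; 2/2 single-dels accept.
'00': N↓-sim [9, 6, 3] end={s0,s4,s7} — reject; 2/2 deletions ∈↓L.
'sss': |S_i|=[9, 6, 4, 3] end={s0,s4,s7} rej; 3/3 deletions ∈↓L.
6 obstructions.


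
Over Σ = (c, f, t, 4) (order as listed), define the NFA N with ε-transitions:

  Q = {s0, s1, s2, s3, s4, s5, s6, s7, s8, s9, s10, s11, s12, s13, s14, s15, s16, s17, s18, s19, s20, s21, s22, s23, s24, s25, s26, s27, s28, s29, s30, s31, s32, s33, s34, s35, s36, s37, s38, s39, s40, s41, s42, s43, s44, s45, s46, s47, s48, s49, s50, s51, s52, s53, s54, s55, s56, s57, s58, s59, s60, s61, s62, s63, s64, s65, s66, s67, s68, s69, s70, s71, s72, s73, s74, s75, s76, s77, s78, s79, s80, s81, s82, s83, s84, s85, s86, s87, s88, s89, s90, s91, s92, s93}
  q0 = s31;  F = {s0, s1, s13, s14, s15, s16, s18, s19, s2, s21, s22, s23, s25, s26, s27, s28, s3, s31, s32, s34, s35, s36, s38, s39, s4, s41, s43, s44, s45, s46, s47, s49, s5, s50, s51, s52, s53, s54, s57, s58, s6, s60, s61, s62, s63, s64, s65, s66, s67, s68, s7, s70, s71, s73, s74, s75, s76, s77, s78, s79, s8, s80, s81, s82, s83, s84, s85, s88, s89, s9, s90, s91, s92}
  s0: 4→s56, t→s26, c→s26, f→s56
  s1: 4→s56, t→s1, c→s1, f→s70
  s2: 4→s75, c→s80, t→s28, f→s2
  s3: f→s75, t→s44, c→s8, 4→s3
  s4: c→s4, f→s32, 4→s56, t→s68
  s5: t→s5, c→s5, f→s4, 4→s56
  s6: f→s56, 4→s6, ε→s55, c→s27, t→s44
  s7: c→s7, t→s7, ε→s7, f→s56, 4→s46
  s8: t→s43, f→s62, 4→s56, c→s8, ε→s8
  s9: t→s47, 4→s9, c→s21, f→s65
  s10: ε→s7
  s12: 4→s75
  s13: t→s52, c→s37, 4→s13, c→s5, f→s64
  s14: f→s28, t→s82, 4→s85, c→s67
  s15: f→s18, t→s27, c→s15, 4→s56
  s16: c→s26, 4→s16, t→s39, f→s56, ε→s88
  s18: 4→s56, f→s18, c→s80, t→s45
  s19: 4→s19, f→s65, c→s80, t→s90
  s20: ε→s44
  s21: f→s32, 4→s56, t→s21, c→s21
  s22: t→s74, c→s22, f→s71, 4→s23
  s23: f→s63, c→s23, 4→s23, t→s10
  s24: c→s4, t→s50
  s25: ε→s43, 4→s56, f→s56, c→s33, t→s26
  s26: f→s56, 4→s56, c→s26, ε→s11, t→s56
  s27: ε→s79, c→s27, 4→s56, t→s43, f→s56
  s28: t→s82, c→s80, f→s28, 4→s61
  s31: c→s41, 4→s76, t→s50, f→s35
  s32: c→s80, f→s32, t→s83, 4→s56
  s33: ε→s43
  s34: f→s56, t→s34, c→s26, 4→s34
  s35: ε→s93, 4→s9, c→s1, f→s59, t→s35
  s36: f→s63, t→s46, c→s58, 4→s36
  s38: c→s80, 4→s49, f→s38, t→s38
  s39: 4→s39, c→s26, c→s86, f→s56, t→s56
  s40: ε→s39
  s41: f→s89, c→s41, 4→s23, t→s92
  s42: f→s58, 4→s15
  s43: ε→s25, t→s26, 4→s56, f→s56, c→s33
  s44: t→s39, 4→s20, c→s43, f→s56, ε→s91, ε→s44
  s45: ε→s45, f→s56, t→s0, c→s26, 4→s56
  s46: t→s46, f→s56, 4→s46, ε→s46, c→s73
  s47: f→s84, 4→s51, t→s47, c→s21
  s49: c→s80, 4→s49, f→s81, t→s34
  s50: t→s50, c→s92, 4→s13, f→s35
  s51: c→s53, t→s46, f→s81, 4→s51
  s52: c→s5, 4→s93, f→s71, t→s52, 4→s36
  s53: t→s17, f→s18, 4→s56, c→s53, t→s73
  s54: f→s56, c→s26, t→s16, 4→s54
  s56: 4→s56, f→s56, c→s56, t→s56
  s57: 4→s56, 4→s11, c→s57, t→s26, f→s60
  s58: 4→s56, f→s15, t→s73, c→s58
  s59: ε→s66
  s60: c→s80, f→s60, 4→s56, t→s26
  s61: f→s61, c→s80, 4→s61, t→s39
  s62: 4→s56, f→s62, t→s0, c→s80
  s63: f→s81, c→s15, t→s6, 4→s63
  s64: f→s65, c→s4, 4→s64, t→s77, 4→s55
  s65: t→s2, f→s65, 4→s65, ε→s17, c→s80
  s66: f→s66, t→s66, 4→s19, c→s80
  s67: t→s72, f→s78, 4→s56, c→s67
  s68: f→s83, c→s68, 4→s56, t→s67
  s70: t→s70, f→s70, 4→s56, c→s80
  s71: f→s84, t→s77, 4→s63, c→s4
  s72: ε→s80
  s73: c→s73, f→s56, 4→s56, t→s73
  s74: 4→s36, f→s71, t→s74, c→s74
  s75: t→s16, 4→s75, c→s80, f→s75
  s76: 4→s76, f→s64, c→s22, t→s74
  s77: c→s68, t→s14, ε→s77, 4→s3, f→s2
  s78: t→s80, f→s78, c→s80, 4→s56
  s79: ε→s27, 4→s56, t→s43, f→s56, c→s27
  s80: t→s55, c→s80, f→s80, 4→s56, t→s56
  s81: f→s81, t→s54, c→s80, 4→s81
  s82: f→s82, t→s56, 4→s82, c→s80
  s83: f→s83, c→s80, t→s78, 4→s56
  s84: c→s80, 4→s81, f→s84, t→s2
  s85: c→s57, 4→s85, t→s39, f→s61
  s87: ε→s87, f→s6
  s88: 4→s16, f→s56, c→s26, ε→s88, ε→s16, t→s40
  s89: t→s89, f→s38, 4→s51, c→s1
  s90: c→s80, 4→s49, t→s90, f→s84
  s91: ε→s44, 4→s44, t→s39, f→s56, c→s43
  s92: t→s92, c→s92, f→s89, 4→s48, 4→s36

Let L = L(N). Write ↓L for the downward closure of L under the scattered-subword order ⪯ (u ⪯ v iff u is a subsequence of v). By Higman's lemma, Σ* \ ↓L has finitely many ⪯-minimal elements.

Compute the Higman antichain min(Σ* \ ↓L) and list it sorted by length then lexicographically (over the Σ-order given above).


|Q|=94, |F|=73, |δ|=336 (26 ε).
min D↑ (70 st, q0=0, F={21}): 0:c→1,f→2,t→3,4→4 1:c→1,f→5,t→6,4→7 2:c→8,f→9,t→2,4→10 3:c→6,f→2,t→3,4→11 4:c→12,f→13,t→14,4→4 5:c→8,f→15,t→5,4→16 6:c→6,f→5,t→6,4→17 7:c→7,f→18,t→19,4→7 8:c→8,f→20,t→8,4→21 9:c→22,f→9,t→9,4→23 10:c→24,f→25,t→26,4→10 11:c→27,f→13,t→28,4→11 12:c→12,f→29,t→14,4→7 13:c→30,f→25,t→31,4→13 14:c→14,f→29,t→14,4→17 15:c→22,f→15,t→15,4→32 16:c→33,f→34,t→35,4→16 17:c→36,f→18,t→35,4→17 18:c→37,f→34,t→38,4→18 19:c→19,f→21,t→19,4→35 20:c→22,f→20,t→20,4→21 21:c→21,f→21,t→21,4→21 22:c→22,f→22,t→21,4→21 23:c→22,f→25,t→39,4→23 24:c→24,f→40,t→24,4→21 25:c→22,f→25,t→41,4→25 26:c→24,f→42,t→26,4→16 27:c→27,f→30,t→27,4→21 28:c→27,f→29,t→28,4→17 29:c→30,f→42,t→31,4→18 30:c→30,f→40,t→43,4→21 31:c→43,f→41,t→44,4→45 32:c→22,f→34,t→46,4→32 33:c→33,f→47,t→48,4→21 34:c→22,f→34,t→49,4→34 35:c→48,f→21,t→35,4→35 36:c→36,f→37,t→48,4→21 37:c→37,f→47,t→50,4→21 38:c→50,f→21,t→51,4→38 39:c→22,f→42,t→39,4→32 40:c→22,f→40,t→52,4→21 41:c→22,f→41,t→53,4→54 42:c→22,f→42,t→41,4→34 43:c→43,f→52,t→55,4→21 44:c→55,f→53,t→56,4→57 45:c→58,f→54,t→51,4→45 46:c→59,f→21,t→46,4→46 47:c→22,f→47,t→60,4→21 48:c→48,f→21,t→48,4→21 49:c→59,f→21,t→61,4→49 50:c→50,f→21,t→62,4→21 51:c→62,f→21,t→63,4→51 52:c→22,f→52,t→64,4→21 53:c→22,f→53,t→56,4→65 54:c→22,f→54,t→61,4→54 55:c→55,f→64,t→22,4→21 56:c→22,f→56,t→21,4→56 57:c→66,f→65,t→63,4→57 58:c→58,f→67,t→62,4→21 59:c→59,f→21,t→21,4→21 60:c→59,f→21,t→68,4→21 61:c→59,f→21,t→63,4→61 62:c→62,f→21,t→59,4→21 63:c→59,f→21,t→21,4→63 64:c→22,f→64,t→22,4→21 65:c→22,f→65,t→63,4→65 66:c→66,f→69,t→59,4→21 67:c→22,f→67,t→68,4→21 68:c→59,f→21,t→59,4→21 69:c→22,f→69,t→59,4→21.
'fc4': |S_i|=[87, 70, 32, 2] end={s11,s56} — reject; 3/3 del acc.
'c4tf': run [87, 72, 48, 27, 1] end={s56} ∉↓L; 4/4 del acc.
'ffct': N↓-sim [87, 70, 36, 6, 2] end={s55,s56} rej; 4/4 single-dels accept.
't4c4': |S_i|=[87, 82, 70, 33, 2] end={s11,s56} — reject; 4/4 deletions ∈↓L.
'4t4tf': N↓-sim [87, 76, 66, 45, 25, 1] end={s56} rej; 5/5 single-dels accept.
'4ftttt': N↓-sim [87, 76, 51, 40, 27, 10, 2] end={s55,s56} ∉↓L; 6/6 del acc.
6 words, ⪯-incomp.

Antichain: [fc4, c4tf, ffct, t4c4, 4t4tf, 4ftttt].


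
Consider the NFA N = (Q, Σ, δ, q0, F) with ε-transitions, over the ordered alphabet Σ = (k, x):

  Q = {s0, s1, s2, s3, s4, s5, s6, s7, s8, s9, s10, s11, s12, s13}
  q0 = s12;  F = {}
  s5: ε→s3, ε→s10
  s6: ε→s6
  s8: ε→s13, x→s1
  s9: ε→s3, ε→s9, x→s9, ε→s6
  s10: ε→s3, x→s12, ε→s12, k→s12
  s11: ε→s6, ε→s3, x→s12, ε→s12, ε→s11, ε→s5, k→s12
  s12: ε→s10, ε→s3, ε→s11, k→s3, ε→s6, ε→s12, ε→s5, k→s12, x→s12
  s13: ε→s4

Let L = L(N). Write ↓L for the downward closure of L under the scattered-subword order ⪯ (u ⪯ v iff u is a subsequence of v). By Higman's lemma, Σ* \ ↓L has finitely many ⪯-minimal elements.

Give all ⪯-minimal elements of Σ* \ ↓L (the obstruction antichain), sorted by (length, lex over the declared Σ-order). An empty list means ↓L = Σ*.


Antichain: [ε].

|Q|=14, |F|=0, |δ|=30 (21 ε).
min D↑ (1 st, q0=0, F={0}): 0:k→0,x→0.
ε ∈ L(D↑) — L = ∅.


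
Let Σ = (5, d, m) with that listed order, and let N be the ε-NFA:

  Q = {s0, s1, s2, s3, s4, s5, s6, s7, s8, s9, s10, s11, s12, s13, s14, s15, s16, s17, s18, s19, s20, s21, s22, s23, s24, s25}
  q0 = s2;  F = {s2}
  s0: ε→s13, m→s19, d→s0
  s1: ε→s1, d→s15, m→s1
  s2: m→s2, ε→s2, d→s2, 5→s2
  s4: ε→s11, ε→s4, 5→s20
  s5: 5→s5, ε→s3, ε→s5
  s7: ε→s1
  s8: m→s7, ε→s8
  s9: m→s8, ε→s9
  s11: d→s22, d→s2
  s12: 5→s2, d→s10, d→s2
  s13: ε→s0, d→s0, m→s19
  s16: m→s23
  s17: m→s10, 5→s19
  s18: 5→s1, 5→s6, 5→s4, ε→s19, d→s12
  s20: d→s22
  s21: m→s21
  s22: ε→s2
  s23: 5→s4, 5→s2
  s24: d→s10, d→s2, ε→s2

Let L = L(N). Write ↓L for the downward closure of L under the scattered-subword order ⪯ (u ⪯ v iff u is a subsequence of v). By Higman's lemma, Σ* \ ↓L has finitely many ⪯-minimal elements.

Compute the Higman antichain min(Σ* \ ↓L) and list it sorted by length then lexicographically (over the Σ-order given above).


|Q|=26, |F|=1, |δ|=45 (14 ε).
min D↑ (1 st, q0=0, F={}): 0:5→0,d→0,m→0 [Hopcroft].
L(D↑) = ∅; no obstructions.

A = [].


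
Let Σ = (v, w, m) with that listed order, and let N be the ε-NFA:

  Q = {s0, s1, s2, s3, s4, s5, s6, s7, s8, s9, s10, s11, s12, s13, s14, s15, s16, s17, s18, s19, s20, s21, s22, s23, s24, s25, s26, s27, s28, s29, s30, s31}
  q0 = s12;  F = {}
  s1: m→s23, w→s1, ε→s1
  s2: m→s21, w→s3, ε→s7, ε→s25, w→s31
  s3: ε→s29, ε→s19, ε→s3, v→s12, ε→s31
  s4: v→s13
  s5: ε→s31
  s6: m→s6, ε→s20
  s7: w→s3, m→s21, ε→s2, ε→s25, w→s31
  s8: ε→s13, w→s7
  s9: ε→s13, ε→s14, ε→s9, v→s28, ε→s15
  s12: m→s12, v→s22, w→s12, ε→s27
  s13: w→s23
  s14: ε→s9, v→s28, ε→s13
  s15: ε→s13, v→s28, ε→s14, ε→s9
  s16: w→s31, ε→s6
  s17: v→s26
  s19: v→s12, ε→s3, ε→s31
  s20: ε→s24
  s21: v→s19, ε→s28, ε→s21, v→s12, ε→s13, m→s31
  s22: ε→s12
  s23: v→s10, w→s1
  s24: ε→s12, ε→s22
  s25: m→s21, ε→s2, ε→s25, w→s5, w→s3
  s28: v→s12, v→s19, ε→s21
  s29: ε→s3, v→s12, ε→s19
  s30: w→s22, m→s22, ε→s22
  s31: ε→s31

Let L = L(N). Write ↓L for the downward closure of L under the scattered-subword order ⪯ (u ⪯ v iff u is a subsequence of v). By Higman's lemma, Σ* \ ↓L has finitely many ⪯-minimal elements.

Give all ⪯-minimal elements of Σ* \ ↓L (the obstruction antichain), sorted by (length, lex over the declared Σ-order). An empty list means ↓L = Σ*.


min(Σ*\↓L) = [ε].

|Q|=32, |F|=0, |δ|=74 (39 ε).
min D↑ (1 st, q0=0, F={0}): 0:v→0,w→0,m→0 (ε-aug+det+¬).
ε ∈ L(D↑) — L = ∅.


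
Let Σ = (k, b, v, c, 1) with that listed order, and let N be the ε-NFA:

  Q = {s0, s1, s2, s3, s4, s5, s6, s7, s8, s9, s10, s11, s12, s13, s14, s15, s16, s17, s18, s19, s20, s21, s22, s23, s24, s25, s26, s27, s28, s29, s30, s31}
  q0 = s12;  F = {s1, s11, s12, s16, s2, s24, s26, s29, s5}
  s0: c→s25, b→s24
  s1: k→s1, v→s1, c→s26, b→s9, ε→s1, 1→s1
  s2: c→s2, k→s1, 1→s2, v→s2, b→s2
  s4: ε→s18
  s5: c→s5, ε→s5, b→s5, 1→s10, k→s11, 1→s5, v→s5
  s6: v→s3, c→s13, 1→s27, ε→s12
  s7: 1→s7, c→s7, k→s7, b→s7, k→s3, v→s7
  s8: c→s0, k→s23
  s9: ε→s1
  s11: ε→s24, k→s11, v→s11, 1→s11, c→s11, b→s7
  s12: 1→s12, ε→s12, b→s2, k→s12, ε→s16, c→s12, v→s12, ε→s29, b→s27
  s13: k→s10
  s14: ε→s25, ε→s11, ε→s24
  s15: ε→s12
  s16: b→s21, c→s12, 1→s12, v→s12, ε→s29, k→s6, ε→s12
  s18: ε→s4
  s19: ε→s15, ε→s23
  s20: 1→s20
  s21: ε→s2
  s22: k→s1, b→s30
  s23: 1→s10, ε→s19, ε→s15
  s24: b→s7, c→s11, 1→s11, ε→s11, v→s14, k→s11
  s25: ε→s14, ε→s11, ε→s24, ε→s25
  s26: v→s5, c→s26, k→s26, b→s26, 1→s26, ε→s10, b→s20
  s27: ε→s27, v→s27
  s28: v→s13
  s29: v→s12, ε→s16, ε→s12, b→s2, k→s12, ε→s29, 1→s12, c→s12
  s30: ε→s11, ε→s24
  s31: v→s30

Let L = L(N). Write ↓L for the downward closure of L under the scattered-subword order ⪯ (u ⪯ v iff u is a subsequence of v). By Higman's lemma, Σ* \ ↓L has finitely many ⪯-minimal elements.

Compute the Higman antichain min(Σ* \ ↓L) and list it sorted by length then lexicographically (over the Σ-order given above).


|Q|=32, |F|=9, |δ|=102 (33 ε).
min D↑ (7 st, q0=0, F={6}): 0:k→0,b→1,v→0,c→0,1→0 1:k→2,b→1,v→1,c→1,1→1 2:k→2,b→2,v→2,c→3,1→2 3:k→3,b→3,v→4,c→3,1→3 4:k→5,b→4,v→4,c→4,1→4 5:k→5,b→6,v→5,c→5,1→5 6:k→6,b→6,v→6,c→6,1→6.
'bkcvkb': N↓-sim [20, 15, 12, 10, 8, 6, 2] end={s3,s7} ∉↓L; 6/6 del acc.
1 obstructions.

A = [bkcvkb].


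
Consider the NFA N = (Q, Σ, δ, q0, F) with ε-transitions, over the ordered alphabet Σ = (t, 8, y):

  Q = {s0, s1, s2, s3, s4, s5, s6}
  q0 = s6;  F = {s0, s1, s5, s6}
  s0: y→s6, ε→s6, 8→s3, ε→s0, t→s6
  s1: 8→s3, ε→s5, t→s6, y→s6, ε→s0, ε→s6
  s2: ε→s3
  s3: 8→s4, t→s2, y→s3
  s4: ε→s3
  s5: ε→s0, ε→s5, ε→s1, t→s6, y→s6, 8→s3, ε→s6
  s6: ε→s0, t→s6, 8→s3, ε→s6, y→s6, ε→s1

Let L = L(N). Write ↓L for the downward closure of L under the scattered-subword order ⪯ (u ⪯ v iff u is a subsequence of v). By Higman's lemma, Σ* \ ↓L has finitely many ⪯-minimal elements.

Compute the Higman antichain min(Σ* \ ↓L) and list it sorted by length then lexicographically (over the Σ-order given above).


|Q|=7, |F|=4, |δ|=29 (14 ε).
min D↑ (2 st, q0=0, F={1}): 0:t→0,8→1,y→0 1:t→1,8→1,y→1 (ε-aug+det+¬).
'8': run [7, 3] end={s2,s3,s4} ∉↓L; 1/1 del acc.
1 obstructions.

min(Σ*\↓L) = [8].


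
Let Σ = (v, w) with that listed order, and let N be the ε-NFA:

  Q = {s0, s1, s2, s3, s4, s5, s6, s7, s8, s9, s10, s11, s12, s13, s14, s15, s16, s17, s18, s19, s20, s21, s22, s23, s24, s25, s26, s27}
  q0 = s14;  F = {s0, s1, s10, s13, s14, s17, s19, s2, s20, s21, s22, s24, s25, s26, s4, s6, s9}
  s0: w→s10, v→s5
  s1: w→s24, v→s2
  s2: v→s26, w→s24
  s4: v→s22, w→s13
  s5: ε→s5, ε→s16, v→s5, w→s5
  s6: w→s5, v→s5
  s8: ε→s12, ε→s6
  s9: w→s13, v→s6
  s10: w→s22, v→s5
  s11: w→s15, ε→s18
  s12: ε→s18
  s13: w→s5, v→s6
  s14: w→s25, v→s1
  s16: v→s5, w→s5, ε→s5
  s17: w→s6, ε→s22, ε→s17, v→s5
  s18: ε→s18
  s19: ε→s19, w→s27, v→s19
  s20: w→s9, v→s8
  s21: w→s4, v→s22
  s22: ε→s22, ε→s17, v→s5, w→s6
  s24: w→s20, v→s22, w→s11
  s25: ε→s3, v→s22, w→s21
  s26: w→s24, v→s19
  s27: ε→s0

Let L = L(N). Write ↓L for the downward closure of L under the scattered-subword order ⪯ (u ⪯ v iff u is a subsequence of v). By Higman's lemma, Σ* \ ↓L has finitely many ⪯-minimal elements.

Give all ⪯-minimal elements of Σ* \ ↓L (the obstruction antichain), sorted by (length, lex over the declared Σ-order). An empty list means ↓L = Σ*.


|Q|=28, |F|=17, |δ|=55 (15 ε).
min D↑ (17 st, q0=0, F={9}): 0:v→1,w→2 1:v→3,w→4 2:v→5,w→6 3:v→7,w→4 4:v→5,w→8 5:v→9,w→10 6:v→5,w→11 7:v→12,w→4 8:v→10,w→13 9:v→9,w→9 10:v→9,w→9 11:v→5,w→14 12:v→12,w→15 13:v→10,w→14 14:v→10,w→9 15:v→9,w→16 16:v→9,w→5.
'wvv': N↓-sim [26, 21, 8, 2] end={s16,s5} — reject; 3/3 single-dels accept.
'wvww': run [26, 21, 8, 3, 2] end={s16,s5} — reject; 4/4 del acc.
'vwwvw': N↓-sim [26, 21, 17, 14, 6, 2] end={s16,s5} rej; 5/5 deletions ∈↓L.
'wwwww': |S_i|=[26, 21, 16, 9, 4, 2] end={s16,s5} — reject; 5/5 deletions ∈↓L.
'vvvvwv': N↓-sim [26, 21, 20, 19, 12, 8, 2] end={s16,s5} ∉↓L; 6/6 single-dels accept.
5 words, ⪯-incomp.

A = [wvv, wvww, vwwvw, wwwww, vvvvwv].
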